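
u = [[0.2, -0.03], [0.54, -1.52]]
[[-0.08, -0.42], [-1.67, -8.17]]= u @[[-0.27, -1.37], [1.0, 4.89]]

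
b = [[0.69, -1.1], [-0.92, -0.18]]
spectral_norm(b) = 1.37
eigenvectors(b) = [[0.86, 0.58],[-0.52, 0.81]]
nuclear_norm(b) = 2.20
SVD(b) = [[-0.92, 0.4], [0.4, 0.92]] @ diag([1.3701094846763158, 0.8292767933567178]) @ [[-0.73,0.68],  [-0.68,-0.73]]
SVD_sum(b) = [[0.92,-0.86], [-0.4,0.38]] + [[-0.23,  -0.24], [-0.52,  -0.56]]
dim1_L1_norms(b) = [1.79, 1.1]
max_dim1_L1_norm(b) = 1.79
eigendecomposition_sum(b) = [[0.94, -0.68], [-0.57, 0.41]] + [[-0.25,  -0.42], [-0.35,  -0.59]]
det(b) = -1.14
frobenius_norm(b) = 1.60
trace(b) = 0.51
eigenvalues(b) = [1.35, -0.84]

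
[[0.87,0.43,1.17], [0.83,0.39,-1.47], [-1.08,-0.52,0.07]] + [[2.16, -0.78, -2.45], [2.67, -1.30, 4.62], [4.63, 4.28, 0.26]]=[[3.03, -0.35, -1.28], [3.50, -0.91, 3.15], [3.55, 3.76, 0.33]]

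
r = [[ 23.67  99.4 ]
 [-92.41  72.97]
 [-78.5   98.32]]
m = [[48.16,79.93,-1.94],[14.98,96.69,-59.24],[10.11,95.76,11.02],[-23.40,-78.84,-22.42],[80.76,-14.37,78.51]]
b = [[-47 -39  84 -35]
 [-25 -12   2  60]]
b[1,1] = -12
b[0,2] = 84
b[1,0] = -25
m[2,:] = [10.11, 95.76, 11.02]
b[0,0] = -47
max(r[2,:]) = 98.32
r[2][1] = 98.32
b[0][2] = 84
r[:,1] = [99.4, 72.97, 98.32]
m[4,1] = -14.37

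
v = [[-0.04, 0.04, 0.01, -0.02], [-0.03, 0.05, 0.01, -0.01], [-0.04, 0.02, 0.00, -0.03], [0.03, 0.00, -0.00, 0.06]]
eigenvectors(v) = [[0.27-0.31j, 0.27+0.31j, (-0.4+0.13j), -0.40-0.13j],[(-0.02-0.14j), (-0.02+0.14j), -0.42+0.21j, -0.42-0.21j],[(0.88+0j), (0.88-0j), -0.31+0.02j, -0.31-0.02j],[-0.13+0.13j, (-0.13-0.13j), 0.71+0.00j, 0.71-0.00j]]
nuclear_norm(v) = 0.18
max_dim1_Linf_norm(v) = 0.06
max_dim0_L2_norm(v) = 0.07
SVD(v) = [[-0.54,0.30,-0.13,-0.77], [-0.48,0.56,0.49,0.47], [-0.49,-0.12,-0.75,0.43], [0.49,0.77,-0.42,0.03]] @ diag([0.10795315870024524, 0.05399931220716092, 0.010923046243866657, 0.0032980097858530044]) @ [[0.65, -0.51, -0.09, 0.55],[-0.02, 0.70, 0.16, 0.70],[0.73, 0.39, 0.33, -0.44],[0.19, 0.31, -0.93, -0.09]]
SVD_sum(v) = [[-0.04,  0.03,  0.01,  -0.03], [-0.03,  0.03,  0.00,  -0.03], [-0.03,  0.03,  0.00,  -0.03], [0.03,  -0.03,  -0.00,  0.03]] + [[-0.00, 0.01, 0.00, 0.01], [-0.00, 0.02, 0.00, 0.02], [0.0, -0.0, -0.0, -0.0], [-0.0, 0.03, 0.01, 0.03]] + [[-0.00, -0.0, -0.0, 0.0], [0.0, 0.0, 0.0, -0.00], [-0.01, -0.0, -0.0, 0.00], [-0.0, -0.0, -0.00, 0.00]] + [[-0.00, -0.0, 0.0, 0.0], [0.00, 0.00, -0.0, -0.00], [0.0, 0.0, -0.00, -0.0], [0.00, 0.00, -0.00, -0.0]]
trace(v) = 0.07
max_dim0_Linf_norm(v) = 0.06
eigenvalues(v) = [(-0.01+0.01j), (-0.01-0.01j), (0.04+0.01j), (0.04-0.01j)]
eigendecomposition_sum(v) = [[-0.01+0.00j,  0.01-0.00j,  0.00+0.00j,  -0.00+0.00j], [-0.00+0.00j,  0.00-0.00j,  -0j,  0.00+0.00j], [-0.01-0.02j,  0.01+0.01j,  0.01j,  -0.00+0.00j], [0.00+0.00j,  (-0+0j),  (-0-0j),  0.00-0.00j]] + [[(-0.01-0j), 0.01+0.00j, -0j, (-0-0j)], [-0.00-0.00j, 0.00+0.00j, 0.00+0.00j, -0j], [-0.01+0.02j, 0.01-0.01j, 0.00-0.01j, -0.00-0.00j], [0.00-0.00j, (-0-0j), -0.00+0.00j, 0.00+0.00j]] + [[(-0.01-0.01j),0.01+0.05j,0.01j,-0.01+0.03j], [(-0.01-0.01j),0.02+0.05j,0.01j,-0.01+0.03j], [(-0.01-0.01j),0.00+0.04j,-0.00+0.01j,-0.01+0.02j], [0.01+0.02j,0.00-0.09j,0.00-0.02j,0.03-0.04j]] + [[(-0.01+0.01j), (0.01-0.05j), 0.00-0.01j, -0.01-0.03j],[(-0.01+0.01j), 0.02-0.05j, 0.00-0.01j, (-0.01-0.03j)],[(-0.01+0.01j), -0.04j, -0.00-0.01j, (-0.01-0.02j)],[(0.01-0.02j), 0.09j, 0.00+0.02j, 0.03+0.04j]]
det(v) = 0.00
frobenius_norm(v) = 0.12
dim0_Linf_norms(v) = [0.04, 0.05, 0.01, 0.06]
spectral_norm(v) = 0.11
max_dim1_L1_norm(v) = 0.11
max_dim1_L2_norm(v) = 0.07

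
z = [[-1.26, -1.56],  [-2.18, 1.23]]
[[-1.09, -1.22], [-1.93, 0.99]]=z@[[0.88, -0.01], [-0.01, 0.79]]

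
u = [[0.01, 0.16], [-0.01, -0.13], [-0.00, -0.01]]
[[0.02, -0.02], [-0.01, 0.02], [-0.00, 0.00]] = u @ [[0.06,  0.26],[0.10,  -0.16]]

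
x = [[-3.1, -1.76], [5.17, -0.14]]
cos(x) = [[-4.22, -4.61], [13.54, 3.53]]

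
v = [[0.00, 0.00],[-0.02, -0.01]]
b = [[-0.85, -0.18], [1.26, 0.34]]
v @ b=[[0.0, 0.0], [0.00, 0.00]]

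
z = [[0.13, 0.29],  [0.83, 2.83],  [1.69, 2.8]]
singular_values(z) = [4.38, 0.56]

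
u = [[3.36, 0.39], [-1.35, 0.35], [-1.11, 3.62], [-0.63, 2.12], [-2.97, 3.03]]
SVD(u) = [[-0.31, 0.81], [0.18, -0.23], [0.55, 0.46], [0.32, 0.27], [0.68, -0.07]] @ diag([6.23983054306872, 3.4177207015475553]) @ [[-0.66,0.75], [0.75,0.66]]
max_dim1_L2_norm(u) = 4.24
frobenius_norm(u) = 7.11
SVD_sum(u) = [[1.27, -1.45], [-0.76, 0.87], [-2.28, 2.59], [-1.33, 1.51], [-2.8, 3.18]] + [[2.09, 1.84], [-0.59, -0.52], [1.17, 1.03], [0.7, 0.61], [-0.17, -0.15]]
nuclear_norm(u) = 9.66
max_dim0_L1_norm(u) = 9.51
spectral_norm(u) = 6.24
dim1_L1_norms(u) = [3.75, 1.7, 4.73, 2.75, 6.0]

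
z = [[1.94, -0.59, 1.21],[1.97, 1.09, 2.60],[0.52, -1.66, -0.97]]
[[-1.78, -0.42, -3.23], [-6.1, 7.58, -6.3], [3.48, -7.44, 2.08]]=z @ [[-0.02, -1.17, 0.76], [-0.98, 2.51, 0.98], [-1.92, 2.75, -3.41]]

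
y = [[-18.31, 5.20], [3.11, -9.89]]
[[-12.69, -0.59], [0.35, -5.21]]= y@[[0.75, 0.20],[0.2, 0.59]]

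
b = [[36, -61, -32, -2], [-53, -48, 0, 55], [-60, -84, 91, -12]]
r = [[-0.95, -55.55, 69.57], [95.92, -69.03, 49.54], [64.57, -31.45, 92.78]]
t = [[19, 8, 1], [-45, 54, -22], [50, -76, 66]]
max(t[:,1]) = 54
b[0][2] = -32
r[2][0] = 64.57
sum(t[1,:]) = -13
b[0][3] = -2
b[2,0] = -60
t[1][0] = -45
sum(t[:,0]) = 24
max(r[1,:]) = 95.92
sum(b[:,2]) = 59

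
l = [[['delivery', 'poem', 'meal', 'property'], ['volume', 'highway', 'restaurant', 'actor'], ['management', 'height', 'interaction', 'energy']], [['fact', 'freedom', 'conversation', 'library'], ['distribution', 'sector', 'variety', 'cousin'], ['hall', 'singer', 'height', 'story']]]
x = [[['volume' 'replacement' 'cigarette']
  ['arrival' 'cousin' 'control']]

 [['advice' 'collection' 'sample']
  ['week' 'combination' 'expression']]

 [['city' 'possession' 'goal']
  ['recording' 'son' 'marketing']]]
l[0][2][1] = 'height'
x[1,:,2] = ['sample', 'expression']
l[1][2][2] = 'height'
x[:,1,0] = ['arrival', 'week', 'recording']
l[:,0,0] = ['delivery', 'fact']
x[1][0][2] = 'sample'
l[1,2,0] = 'hall'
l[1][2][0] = 'hall'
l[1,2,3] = 'story'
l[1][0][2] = 'conversation'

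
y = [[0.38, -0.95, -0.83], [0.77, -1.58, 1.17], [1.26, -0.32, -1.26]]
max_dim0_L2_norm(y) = 1.91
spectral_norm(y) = 2.23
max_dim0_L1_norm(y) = 3.26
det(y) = -2.87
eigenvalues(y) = [(-0.4+1.25j), (-0.4-1.25j), (-1.66+0j)]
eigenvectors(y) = [[0.64+0.00j, (0.64-0j), (-0.32+0j)], [(0.2-0.55j), 0.20+0.55j, (-0.91+0j)], [0.37-0.34j, (0.37+0.34j), 0.27+0.00j]]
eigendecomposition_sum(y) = [[(0.3+0.7j), -0.31-0.24j, (-0.69+0.01j)], [0.69-0.03j, -0.30+0.19j, -0.21+0.60j], [(0.54+0.25j), -0.30+0.02j, (-0.4+0.37j)]] + [[(0.3-0.7j), (-0.31+0.24j), -0.69-0.01j], [0.69+0.03j, -0.30-0.19j, -0.21-0.60j], [(0.54-0.25j), (-0.3-0.02j), (-0.4-0.37j)]] + [[-0.21-0.00j, -0.34+0.00j, (0.55+0j)], [-0.62-0.00j, -0.98+0.00j, (1.59+0j)], [(0.18+0j), 0.29-0.00j, (-0.47-0j)]]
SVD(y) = [[0.47, 0.30, 0.83], [0.73, -0.66, -0.17], [0.5, 0.69, -0.53]] @ diag([2.2326501989587983, 2.0203164279118417, 0.6365489927717827]) @ [[0.61, -0.79, -0.07],[0.23, 0.27, -0.94],[-0.76, -0.56, -0.35]]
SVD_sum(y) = [[0.64, -0.82, -0.08],[1.0, -1.28, -0.12],[0.68, -0.88, -0.08]] + [[0.14, 0.16, -0.57],[-0.31, -0.36, 1.25],[0.32, 0.37, -1.3]] + [[-0.40, -0.29, -0.18],[0.08, 0.06, 0.04],[0.25, 0.19, 0.12]]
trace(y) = -2.46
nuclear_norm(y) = 4.89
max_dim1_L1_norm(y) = 3.52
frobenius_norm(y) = 3.08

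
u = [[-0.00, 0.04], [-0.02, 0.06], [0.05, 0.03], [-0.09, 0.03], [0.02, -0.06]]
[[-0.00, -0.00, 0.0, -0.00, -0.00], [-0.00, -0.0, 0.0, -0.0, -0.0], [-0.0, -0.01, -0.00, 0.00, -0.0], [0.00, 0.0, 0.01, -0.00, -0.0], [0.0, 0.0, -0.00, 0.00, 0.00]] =u@[[-0.03,  -0.07,  -0.09,  0.03,  0.00], [-0.06,  -0.06,  0.05,  -0.03,  -0.04]]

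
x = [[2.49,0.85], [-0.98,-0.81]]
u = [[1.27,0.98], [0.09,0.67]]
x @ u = [[3.24, 3.01], [-1.32, -1.50]]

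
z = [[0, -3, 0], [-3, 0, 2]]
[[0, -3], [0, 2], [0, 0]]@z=[[9, 0, -6], [-6, 0, 4], [0, 0, 0]]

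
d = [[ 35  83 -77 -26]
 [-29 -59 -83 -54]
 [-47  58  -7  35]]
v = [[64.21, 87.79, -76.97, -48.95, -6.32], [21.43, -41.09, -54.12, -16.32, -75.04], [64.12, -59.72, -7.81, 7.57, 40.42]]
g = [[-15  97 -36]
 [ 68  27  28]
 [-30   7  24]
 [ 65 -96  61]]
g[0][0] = -15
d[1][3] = -54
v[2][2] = -7.81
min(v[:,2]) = -76.97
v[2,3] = 7.57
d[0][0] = 35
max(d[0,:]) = 83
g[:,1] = [97, 27, 7, -96]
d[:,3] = [-26, -54, 35]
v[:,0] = [64.21, 21.43, 64.12]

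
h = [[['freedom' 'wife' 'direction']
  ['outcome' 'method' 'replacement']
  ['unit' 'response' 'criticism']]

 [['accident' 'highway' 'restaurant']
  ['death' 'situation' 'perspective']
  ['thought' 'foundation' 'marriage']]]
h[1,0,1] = 'highway'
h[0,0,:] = ['freedom', 'wife', 'direction']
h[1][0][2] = 'restaurant'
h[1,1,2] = 'perspective'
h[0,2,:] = ['unit', 'response', 'criticism']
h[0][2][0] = 'unit'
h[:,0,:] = [['freedom', 'wife', 'direction'], ['accident', 'highway', 'restaurant']]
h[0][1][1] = 'method'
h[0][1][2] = 'replacement'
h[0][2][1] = 'response'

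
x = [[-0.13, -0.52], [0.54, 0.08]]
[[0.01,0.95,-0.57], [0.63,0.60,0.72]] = x @ [[1.22, 1.43, 1.21], [-0.33, -2.19, 0.80]]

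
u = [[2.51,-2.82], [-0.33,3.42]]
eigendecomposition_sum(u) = [[1.35, 2.51], [0.29, 0.54]] + [[1.16, -5.33], [-0.62, 2.88]]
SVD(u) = [[-0.75, 0.66], [0.66, 0.75]] @ diag([4.855186778051346, 1.576376018034843]) @ [[-0.43, 0.90], [0.9, 0.43]]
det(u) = 7.65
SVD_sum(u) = [[1.56,-3.27], [-1.39,2.91]] + [[0.95, 0.45], [1.06, 0.51]]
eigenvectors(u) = [[-0.98,  0.88], [-0.21,  -0.47]]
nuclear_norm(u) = 6.43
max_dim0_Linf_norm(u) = 3.42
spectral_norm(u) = 4.86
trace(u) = 5.93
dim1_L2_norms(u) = [3.78, 3.44]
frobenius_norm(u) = 5.10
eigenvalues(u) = [1.9, 4.03]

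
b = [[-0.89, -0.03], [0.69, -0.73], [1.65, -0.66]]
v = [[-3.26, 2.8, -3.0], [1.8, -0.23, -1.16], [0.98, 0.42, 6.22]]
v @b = [[-0.12, 0.03], [-3.67, 0.88], [9.68, -4.44]]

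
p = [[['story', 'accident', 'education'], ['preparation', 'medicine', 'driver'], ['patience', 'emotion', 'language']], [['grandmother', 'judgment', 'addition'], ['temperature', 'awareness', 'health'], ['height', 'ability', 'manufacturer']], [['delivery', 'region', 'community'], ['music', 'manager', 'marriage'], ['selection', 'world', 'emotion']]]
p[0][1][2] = 'driver'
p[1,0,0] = 'grandmother'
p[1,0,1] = 'judgment'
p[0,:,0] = ['story', 'preparation', 'patience']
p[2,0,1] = 'region'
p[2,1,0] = 'music'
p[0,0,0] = 'story'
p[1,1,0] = 'temperature'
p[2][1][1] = 'manager'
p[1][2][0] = 'height'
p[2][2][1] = 'world'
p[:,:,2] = [['education', 'driver', 'language'], ['addition', 'health', 'manufacturer'], ['community', 'marriage', 'emotion']]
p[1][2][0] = 'height'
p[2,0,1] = 'region'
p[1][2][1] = 'ability'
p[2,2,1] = 'world'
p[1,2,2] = 'manufacturer'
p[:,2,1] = ['emotion', 'ability', 'world']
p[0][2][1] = 'emotion'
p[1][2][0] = 'height'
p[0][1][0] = 'preparation'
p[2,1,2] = 'marriage'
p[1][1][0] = 'temperature'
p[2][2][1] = 'world'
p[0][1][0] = 'preparation'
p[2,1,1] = 'manager'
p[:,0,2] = ['education', 'addition', 'community']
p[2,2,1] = 'world'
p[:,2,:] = [['patience', 'emotion', 'language'], ['height', 'ability', 'manufacturer'], ['selection', 'world', 'emotion']]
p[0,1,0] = 'preparation'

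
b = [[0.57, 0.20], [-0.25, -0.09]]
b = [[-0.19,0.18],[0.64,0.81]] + [[0.76,0.02], [-0.89,-0.9]]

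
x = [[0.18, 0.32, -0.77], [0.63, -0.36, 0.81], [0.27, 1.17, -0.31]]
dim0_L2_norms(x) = [0.71, 1.27, 1.16]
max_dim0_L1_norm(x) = 1.89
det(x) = -0.66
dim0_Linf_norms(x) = [0.63, 1.17, 0.81]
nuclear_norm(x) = 2.93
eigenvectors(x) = [[(0.26-0.54j), (0.26+0.54j), 0.42+0.00j], [-0.49-0.13j, -0.49+0.13j, (-0.68+0j)], [(-0.63+0j), -0.63-0.00j, 0.60+0.00j]]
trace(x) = -0.49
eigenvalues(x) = [(0.48+0.47j), (0.48-0.47j), (-1.46+0j)]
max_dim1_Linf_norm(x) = 1.17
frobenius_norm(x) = 1.86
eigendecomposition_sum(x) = [[0.15+0.30j, -0.07+0.23j, -0.18+0.05j], [(0.22-0.17j), 0.20+0.02j, (0.07+0.14j)], [0.22-0.28j, (0.25-0.04j), (0.14+0.15j)]] + [[(0.15-0.3j), (-0.07-0.23j), -0.18-0.05j], [0.22+0.17j, 0.20-0.02j, 0.07-0.14j], [(0.22+0.28j), 0.25+0.04j, (0.14-0.15j)]] + [[(-0.11+0j),(0.46+0j),-0.40+0.00j], [0.18-0.00j,(-0.76-0j),0.66-0.00j], [(-0.16+0j),(0.67+0j),-0.58+0.00j]]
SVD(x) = [[0.48, -0.14, -0.87], [-0.54, 0.73, -0.42], [0.69, 0.67, 0.27]] @ diag([1.5446879331333385, 0.9198309399244634, 0.46481203855960057]) @ [[-0.04, 0.75, -0.66],  [0.67, 0.51, 0.54],  [-0.74, 0.42, 0.52]]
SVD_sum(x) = [[-0.03, 0.56, -0.49], [0.04, -0.62, 0.55], [-0.05, 0.80, -0.71]] + [[-0.09, -0.07, -0.07], [0.45, 0.34, 0.36], [0.41, 0.31, 0.33]] + [[0.30,  -0.17,  -0.21], [0.14,  -0.08,  -0.10], [-0.09,  0.05,  0.07]]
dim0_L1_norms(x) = [1.08, 1.85, 1.89]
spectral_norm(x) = 1.54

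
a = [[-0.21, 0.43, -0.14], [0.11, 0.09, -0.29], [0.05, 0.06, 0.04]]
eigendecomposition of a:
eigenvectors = [[(0.95+0j), 0.67+0.00j, 0.67-0.00j], [(-0.3+0j), 0.61+0.13j, (0.61-0.13j)], [-0.08+0.00j, (0.24-0.33j), 0.24+0.33j]]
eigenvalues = [(-0.33+0j), (0.13+0.15j), (0.13-0.15j)]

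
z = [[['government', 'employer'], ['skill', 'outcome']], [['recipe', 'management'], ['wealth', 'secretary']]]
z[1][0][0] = 'recipe'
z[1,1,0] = 'wealth'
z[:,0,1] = ['employer', 'management']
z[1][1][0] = 'wealth'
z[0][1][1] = 'outcome'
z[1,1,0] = 'wealth'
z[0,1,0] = 'skill'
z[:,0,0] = ['government', 'recipe']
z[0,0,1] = 'employer'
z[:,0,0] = ['government', 'recipe']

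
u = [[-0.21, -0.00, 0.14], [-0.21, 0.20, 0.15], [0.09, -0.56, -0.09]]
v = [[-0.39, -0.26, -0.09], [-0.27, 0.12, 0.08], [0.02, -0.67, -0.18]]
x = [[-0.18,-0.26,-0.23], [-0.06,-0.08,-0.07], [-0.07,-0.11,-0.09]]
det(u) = 0.00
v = x + u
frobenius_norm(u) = 0.71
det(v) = -0.02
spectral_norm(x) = 0.44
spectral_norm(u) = 0.64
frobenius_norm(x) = 0.44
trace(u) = -0.10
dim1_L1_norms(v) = [0.74, 0.47, 0.87]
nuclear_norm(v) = 1.28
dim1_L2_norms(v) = [0.48, 0.31, 0.69]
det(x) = -0.00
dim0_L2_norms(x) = [0.2, 0.29, 0.26]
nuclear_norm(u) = 0.94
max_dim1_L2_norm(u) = 0.57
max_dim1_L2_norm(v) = 0.69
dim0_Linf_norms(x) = [0.18, 0.26, 0.23]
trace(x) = -0.35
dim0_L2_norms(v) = [0.47, 0.73, 0.22]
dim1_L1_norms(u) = [0.35, 0.56, 0.74]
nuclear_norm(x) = 0.45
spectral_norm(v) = 0.76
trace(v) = -0.45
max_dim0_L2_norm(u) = 0.59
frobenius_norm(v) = 0.90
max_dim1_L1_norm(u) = 0.74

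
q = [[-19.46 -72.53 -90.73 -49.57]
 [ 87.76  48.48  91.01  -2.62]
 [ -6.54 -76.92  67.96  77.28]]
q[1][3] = -2.62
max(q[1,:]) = 91.01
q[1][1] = 48.48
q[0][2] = -90.73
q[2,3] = 77.28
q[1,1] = 48.48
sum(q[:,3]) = 25.090000000000003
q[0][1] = -72.53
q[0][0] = -19.46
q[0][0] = -19.46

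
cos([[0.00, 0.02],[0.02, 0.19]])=[[1.00, -0.0], [-0.00, 0.98]]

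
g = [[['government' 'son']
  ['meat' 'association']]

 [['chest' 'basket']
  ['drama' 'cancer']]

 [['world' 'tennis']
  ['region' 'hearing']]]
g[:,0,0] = ['government', 'chest', 'world']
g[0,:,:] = [['government', 'son'], ['meat', 'association']]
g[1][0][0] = 'chest'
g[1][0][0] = 'chest'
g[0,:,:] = [['government', 'son'], ['meat', 'association']]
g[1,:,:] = [['chest', 'basket'], ['drama', 'cancer']]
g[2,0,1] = 'tennis'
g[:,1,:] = [['meat', 'association'], ['drama', 'cancer'], ['region', 'hearing']]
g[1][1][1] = 'cancer'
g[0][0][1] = 'son'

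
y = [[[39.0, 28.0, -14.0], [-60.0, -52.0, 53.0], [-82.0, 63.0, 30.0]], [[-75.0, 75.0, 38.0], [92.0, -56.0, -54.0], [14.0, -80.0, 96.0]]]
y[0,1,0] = -60.0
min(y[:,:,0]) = -82.0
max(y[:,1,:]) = 92.0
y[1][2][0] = 14.0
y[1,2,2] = 96.0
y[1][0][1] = 75.0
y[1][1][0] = 92.0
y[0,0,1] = 28.0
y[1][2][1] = -80.0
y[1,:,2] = [38.0, -54.0, 96.0]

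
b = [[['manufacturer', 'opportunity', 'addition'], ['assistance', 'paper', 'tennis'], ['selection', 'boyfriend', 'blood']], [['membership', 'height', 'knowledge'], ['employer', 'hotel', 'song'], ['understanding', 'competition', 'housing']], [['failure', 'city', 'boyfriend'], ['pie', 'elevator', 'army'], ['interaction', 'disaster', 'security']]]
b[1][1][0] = 'employer'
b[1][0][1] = 'height'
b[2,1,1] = 'elevator'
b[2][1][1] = 'elevator'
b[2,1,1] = 'elevator'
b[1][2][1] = 'competition'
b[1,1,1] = 'hotel'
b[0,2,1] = 'boyfriend'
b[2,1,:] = ['pie', 'elevator', 'army']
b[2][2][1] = 'disaster'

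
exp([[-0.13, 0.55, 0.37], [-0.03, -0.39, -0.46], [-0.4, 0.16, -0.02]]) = [[0.82, 0.43, 0.23], [0.05, 0.66, -0.37], [-0.36, 0.04, 0.89]]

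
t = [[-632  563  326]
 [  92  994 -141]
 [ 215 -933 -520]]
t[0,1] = 563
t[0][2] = 326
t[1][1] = 994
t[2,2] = -520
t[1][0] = 92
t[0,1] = 563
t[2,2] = -520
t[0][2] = 326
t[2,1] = -933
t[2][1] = -933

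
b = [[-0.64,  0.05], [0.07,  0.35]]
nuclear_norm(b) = 1.00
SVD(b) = [[-1.0,0.09], [0.09,1.0]] @ diag([0.6439675226953261, 0.35327868562035347]) @ [[1.00, -0.03], [0.03, 1.0]]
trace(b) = -0.29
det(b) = -0.23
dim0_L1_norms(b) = [0.71, 0.4]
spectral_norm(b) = 0.64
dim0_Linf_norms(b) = [0.64, 0.35]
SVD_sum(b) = [[-0.64, 0.02], [0.06, -0.00]] + [[0.00,0.03], [0.01,0.35]]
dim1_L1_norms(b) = [0.69, 0.42]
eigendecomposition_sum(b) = [[-0.64, 0.03], [0.05, -0.0]] + [[0.00, 0.02],[0.02, 0.35]]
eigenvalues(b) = [-0.64, 0.35]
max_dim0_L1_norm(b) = 0.71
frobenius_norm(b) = 0.73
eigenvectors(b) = [[-1.00, -0.05], [0.07, -1.0]]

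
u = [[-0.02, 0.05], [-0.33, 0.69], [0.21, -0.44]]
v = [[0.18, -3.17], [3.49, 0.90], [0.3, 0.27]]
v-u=[[0.20, -3.22],[3.82, 0.21],[0.09, 0.71]]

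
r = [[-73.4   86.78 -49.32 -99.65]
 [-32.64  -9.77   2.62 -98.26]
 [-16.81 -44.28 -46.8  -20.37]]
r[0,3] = -99.65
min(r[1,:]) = -98.26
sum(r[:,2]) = -93.5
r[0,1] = 86.78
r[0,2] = -49.32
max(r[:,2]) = 2.62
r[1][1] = -9.77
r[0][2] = -49.32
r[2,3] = -20.37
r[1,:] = [-32.64, -9.77, 2.62, -98.26]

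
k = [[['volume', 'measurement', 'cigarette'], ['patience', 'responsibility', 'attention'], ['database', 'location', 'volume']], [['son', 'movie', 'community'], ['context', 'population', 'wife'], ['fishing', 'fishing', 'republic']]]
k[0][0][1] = 'measurement'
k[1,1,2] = 'wife'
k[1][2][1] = 'fishing'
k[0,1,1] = 'responsibility'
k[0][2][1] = 'location'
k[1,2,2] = 'republic'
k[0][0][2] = 'cigarette'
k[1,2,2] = 'republic'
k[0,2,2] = 'volume'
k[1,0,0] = 'son'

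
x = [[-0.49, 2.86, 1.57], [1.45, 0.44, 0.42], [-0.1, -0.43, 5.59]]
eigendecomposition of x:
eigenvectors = [[0.87,  -0.75,  0.33], [-0.49,  -0.65,  0.17], [-0.02,  -0.1,  0.93]]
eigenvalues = [-2.13, 2.19, 5.48]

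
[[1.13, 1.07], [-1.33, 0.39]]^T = [[1.13, -1.33], [1.07, 0.39]]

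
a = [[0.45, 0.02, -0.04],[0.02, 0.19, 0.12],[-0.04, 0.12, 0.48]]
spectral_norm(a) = 0.53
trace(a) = 1.12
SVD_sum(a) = [[0.07, -0.05, -0.17], [-0.05, 0.04, 0.14], [-0.17, 0.14, 0.42]] + [[0.38, 0.09, 0.12], [0.09, 0.02, 0.03], [0.12, 0.03, 0.04]] + [[0.0, -0.01, 0.01], [-0.01, 0.12, -0.05], [0.01, -0.05, 0.02]]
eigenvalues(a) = [0.14, 0.44, 0.53]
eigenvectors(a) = [[0.11, -0.93, -0.35], [-0.93, -0.22, 0.29], [0.34, -0.30, 0.89]]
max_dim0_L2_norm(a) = 0.5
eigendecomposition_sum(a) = [[0.0, -0.01, 0.01], [-0.01, 0.12, -0.05], [0.01, -0.05, 0.02]] + [[0.38,0.09,0.12], [0.09,0.02,0.03], [0.12,0.03,0.04]] + [[0.07, -0.05, -0.17], [-0.05, 0.04, 0.14], [-0.17, 0.14, 0.42]]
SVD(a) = [[-0.35, -0.93, 0.11], [0.29, -0.22, -0.93], [0.89, -0.30, 0.34]] @ diag([0.5348115593822634, 0.44184876870656764, 0.14333967191116853]) @ [[-0.35, 0.29, 0.89],[-0.93, -0.22, -0.3],[0.11, -0.93, 0.34]]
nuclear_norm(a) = 1.12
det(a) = 0.03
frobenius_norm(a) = 0.71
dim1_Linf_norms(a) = [0.45, 0.19, 0.48]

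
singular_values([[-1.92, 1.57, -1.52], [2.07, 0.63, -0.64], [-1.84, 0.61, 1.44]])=[3.5, 2.45, 1.05]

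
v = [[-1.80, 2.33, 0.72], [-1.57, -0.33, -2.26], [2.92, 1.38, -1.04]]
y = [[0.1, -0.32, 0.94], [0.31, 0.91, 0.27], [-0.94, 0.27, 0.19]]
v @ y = [[-0.13, 2.89, -0.93], [1.87, -0.41, -1.99], [1.7, 0.04, 2.92]]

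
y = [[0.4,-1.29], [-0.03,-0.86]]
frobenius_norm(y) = 1.60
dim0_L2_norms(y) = [0.4, 1.55]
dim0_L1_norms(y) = [0.43, 2.15]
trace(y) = -0.46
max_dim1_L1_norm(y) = 1.69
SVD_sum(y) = [[0.28,  -1.32], [0.17,  -0.82]] + [[0.12,0.03], [-0.2,-0.04]]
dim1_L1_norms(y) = [1.69, 0.89]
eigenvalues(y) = [0.43, -0.89]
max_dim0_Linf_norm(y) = 1.29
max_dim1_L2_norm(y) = 1.35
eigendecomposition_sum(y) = [[0.42, -0.42],[-0.01, 0.01]] + [[-0.02, -0.87], [-0.02, -0.87]]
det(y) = -0.38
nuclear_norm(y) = 1.82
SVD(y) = [[0.85, 0.53], [0.53, -0.85]] @ diag([1.5830856850290214, 0.24174307406044437]) @ [[0.20,-0.98], [0.98,0.20]]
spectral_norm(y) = 1.58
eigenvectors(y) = [[1.00, 0.71], [-0.02, 0.71]]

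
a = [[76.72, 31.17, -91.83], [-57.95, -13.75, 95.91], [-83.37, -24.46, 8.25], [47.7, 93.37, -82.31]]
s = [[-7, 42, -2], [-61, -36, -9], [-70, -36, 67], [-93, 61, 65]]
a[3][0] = 47.7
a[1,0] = -57.95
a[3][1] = 93.37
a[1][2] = 95.91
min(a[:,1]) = -24.46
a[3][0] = 47.7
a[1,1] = -13.75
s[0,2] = -2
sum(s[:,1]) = 31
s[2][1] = -36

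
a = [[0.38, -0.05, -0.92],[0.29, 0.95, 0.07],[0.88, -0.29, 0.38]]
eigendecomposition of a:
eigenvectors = [[(0.02+0.69j), 0.02-0.69j, (-0.19+0j)], [0.13-0.14j, (0.13+0.14j), (-0.96+0j)], [(0.7+0j), (0.7-0j), (0.18+0j)]]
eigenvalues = [(0.36+0.93j), (0.36-0.93j), (0.99+0j)]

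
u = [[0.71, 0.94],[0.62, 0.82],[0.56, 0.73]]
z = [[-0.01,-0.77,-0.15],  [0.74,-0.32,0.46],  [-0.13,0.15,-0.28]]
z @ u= [[-0.57, -0.75], [0.58, 0.77], [-0.16, -0.20]]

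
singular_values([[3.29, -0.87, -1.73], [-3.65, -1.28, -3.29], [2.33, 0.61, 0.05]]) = [5.72, 3.62, 0.56]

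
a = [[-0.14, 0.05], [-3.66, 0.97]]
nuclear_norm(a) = 3.80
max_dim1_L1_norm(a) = 4.63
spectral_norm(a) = 3.79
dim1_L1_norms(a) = [0.19, 4.63]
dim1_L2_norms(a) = [0.15, 3.79]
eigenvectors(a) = [[-0.24, -0.05],[-0.97, -1.0]]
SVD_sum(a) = [[-0.14,0.04], [-3.66,0.97]] + [[0.0, 0.01], [-0.0, -0.00]]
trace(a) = 0.83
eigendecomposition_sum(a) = [[0.08, -0.0], [0.32, -0.02]] + [[-0.22, 0.05], [-3.98, 0.99]]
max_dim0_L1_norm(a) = 3.8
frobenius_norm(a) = 3.79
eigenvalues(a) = [0.06, 0.77]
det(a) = 0.05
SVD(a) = [[-0.04, -1.00], [-1.00, 0.04]] @ diag([3.7892538633793493, 0.012456278122761049]) @ [[0.97, -0.26], [-0.26, -0.97]]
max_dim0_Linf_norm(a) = 3.66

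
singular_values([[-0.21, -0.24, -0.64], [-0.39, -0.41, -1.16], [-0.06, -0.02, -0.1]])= [1.48, 0.03, 0.01]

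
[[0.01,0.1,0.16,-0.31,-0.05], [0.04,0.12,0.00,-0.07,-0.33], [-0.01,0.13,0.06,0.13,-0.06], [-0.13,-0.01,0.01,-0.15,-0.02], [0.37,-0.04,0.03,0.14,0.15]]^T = [[0.01, 0.04, -0.01, -0.13, 0.37], [0.1, 0.12, 0.13, -0.01, -0.04], [0.16, 0.0, 0.06, 0.01, 0.03], [-0.31, -0.07, 0.13, -0.15, 0.14], [-0.05, -0.33, -0.06, -0.02, 0.15]]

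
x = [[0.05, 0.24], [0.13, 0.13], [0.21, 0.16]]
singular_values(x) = [0.38, 0.13]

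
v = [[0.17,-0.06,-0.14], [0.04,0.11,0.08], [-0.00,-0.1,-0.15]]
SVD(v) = [[-0.72, -0.66, -0.21],[0.36, -0.62, 0.70],[-0.59, 0.43, 0.69]] @ diag([0.2822227651242268, 0.15571685860637682, 0.028329680397018248]) @ [[-0.38, 0.5, 0.77], [-0.88, -0.46, -0.14], [-0.29, 0.73, -0.62]]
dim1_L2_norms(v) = [0.23, 0.14, 0.18]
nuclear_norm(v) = 0.47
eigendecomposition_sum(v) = [[0.17, -0.03, -0.08], [0.08, -0.02, -0.04], [-0.03, 0.01, 0.01]] + [[0.0, -0.00, -0.00], [-0.04, 0.10, 0.06], [0.02, -0.04, -0.03]] + [[0.00, -0.02, -0.06], [-0.0, 0.03, 0.06], [0.01, -0.06, -0.14]]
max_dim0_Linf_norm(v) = 0.17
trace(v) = 0.13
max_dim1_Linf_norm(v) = 0.17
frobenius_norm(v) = 0.32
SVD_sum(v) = [[0.08, -0.10, -0.16], [-0.04, 0.05, 0.08], [0.06, -0.08, -0.13]] + [[0.09, 0.05, 0.01], [0.08, 0.04, 0.01], [-0.06, -0.03, -0.01]] + [[0.0, -0.00, 0.0], [-0.01, 0.01, -0.01], [-0.01, 0.01, -0.01]]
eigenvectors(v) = [[-0.88,0.03,0.35], [-0.45,-0.91,-0.38], [0.14,0.41,0.85]]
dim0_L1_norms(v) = [0.21, 0.27, 0.37]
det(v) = -0.00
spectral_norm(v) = 0.28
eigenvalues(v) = [0.16, 0.07, -0.11]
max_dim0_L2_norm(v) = 0.22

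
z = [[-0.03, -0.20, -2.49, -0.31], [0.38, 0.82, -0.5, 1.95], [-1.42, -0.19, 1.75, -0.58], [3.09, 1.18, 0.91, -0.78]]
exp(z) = [[6.18, 0.44, -11.02, 1.09], [7.38, 4.20, -8.05, 3.48], [-8.99, -1.55, 15.23, -2.31], [5.47, 1.65, -6.67, 1.76]]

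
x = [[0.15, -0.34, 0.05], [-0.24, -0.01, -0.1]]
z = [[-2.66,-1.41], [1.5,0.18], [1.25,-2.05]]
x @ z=[[-0.85, -0.38], [0.5, 0.54]]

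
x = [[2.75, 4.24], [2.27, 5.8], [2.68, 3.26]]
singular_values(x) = [8.99, 1.18]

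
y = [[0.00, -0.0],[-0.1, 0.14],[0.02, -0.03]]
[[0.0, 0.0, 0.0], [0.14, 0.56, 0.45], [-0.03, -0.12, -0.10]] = y @ [[-1.57, -0.15, -0.1],  [-0.12, 3.88, 3.16]]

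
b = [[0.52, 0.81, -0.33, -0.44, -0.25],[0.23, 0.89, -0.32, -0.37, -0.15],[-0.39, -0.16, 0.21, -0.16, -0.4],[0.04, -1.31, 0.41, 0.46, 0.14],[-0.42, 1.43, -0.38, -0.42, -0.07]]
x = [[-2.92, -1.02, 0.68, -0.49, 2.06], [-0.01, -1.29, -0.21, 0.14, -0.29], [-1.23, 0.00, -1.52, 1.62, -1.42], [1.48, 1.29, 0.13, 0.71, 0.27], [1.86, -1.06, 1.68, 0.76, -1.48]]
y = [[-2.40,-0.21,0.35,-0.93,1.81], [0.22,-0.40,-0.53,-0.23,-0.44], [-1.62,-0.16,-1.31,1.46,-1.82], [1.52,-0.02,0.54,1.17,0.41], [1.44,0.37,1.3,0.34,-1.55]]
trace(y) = -4.49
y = b + x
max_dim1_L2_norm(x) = 3.81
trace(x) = -6.50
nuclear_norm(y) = 10.45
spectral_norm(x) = 4.59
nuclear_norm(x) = 12.20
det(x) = 30.73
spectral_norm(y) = 4.06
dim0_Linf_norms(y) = [2.4, 0.4, 1.31, 1.46, 1.82]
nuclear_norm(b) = 3.91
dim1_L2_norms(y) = [3.17, 0.86, 3.13, 2.03, 2.53]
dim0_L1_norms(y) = [7.2, 1.16, 4.03, 4.13, 6.03]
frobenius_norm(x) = 6.28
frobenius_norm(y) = 5.58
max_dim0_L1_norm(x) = 7.5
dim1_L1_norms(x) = [7.17, 1.94, 5.79, 3.88, 6.84]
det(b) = 0.00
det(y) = 8.91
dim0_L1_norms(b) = [1.6, 4.6, 1.65, 1.85, 1.01]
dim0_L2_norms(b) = [0.81, 2.29, 0.75, 0.86, 0.52]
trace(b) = 2.01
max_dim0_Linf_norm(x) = 2.92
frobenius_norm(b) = 2.73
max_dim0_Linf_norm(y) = 2.4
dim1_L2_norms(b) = [1.14, 1.05, 0.64, 1.45, 1.6]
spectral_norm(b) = 2.55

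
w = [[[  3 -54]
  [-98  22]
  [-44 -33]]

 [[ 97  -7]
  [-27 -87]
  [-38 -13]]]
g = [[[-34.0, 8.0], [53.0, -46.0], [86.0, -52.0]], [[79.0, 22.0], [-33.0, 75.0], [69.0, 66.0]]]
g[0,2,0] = 86.0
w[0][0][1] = -54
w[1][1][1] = -87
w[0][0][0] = 3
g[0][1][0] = 53.0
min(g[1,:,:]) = -33.0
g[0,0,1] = 8.0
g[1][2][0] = 69.0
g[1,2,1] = 66.0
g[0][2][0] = 86.0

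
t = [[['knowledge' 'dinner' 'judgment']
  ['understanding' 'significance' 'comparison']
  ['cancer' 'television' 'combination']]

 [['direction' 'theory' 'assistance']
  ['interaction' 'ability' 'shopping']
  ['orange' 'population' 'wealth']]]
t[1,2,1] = 'population'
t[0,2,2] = 'combination'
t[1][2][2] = 'wealth'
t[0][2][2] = 'combination'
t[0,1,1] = 'significance'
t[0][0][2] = 'judgment'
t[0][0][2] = 'judgment'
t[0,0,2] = 'judgment'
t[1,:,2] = ['assistance', 'shopping', 'wealth']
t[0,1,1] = 'significance'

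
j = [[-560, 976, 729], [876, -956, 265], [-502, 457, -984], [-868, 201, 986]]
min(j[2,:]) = -984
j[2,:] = [-502, 457, -984]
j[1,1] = -956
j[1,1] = -956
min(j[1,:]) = -956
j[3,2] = 986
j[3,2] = 986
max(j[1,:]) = 876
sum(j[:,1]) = 678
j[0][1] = 976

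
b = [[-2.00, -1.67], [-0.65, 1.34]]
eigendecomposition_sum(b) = [[-2.12, -0.97], [-0.38, -0.17]] + [[0.12, -0.70], [-0.27, 1.51]]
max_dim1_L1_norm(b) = 3.67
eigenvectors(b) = [[-0.98, 0.42], [-0.18, -0.91]]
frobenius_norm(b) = 3.00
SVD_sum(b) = [[-1.8, -1.86], [0.36, 0.37]] + [[-0.2, 0.19], [-1.01, 0.97]]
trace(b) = -0.66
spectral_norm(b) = 2.64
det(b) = -3.77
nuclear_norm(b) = 4.07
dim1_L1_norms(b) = [3.67, 1.99]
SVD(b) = [[-0.98, 0.19], [0.19, 0.98]] @ diag([2.640800696429124, 1.42589329255013]) @ [[0.7, 0.72], [-0.72, 0.7]]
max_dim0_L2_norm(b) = 2.14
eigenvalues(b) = [-2.3, 1.64]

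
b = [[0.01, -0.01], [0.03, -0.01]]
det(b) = 0.00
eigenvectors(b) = [[(0.29+0.41j), (0.29-0.41j)],[0.87+0.00j, 0.87-0.00j]]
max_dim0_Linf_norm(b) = 0.03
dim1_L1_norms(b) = [0.02, 0.04]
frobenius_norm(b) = 0.03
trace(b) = 0.00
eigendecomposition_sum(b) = [[0.01+0.01j, -0.01-0.00j], [0.02-0.00j, (-0.01+0.01j)]] + [[0.01-0.01j, -0.01-0.00j], [0.02+0.00j, (-0.01-0.01j)]]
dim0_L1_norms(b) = [0.04, 0.02]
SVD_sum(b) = [[0.01, -0.00], [0.03, -0.01]] + [[-0.00, -0.00], [0.0, 0.00]]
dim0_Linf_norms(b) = [0.03, 0.01]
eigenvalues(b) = [0.01j, -0.01j]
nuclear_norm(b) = 0.04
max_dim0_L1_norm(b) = 0.04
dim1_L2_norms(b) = [0.01, 0.03]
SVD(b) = [[-0.38, -0.92], [-0.92, 0.38]] @ diag([0.03414213562373095, 0.005857864376269048]) @ [[-0.92, 0.38],[0.38, 0.92]]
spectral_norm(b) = 0.03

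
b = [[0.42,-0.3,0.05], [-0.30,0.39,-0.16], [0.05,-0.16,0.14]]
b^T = [[0.42, -0.30, 0.05], [-0.30, 0.39, -0.16], [0.05, -0.16, 0.14]]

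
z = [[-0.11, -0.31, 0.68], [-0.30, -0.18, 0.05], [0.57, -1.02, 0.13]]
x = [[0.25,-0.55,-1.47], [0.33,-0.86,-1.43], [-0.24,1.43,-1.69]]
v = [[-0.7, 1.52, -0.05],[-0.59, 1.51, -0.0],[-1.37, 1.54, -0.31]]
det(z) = 0.25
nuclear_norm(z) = 2.22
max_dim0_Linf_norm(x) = 1.69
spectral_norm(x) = 2.67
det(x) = -0.01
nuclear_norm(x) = 4.48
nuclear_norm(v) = 3.63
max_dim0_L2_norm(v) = 2.64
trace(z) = -0.16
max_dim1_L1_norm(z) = 1.72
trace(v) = 0.50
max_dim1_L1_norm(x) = 3.36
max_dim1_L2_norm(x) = 2.23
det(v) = -0.01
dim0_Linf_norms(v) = [1.37, 1.54, 0.31]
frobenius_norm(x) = 3.22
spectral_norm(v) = 3.08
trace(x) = -2.30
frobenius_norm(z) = 1.44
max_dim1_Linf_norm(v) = 1.54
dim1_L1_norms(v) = [2.27, 2.1, 3.22]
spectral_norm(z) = 1.23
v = x @ z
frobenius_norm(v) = 3.13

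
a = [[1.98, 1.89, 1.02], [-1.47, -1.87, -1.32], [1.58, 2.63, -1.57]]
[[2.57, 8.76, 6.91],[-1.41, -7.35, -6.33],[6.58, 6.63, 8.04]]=a@ [[1.33,3.1,1.09], [0.79,1.04,2.46], [-1.53,0.64,0.1]]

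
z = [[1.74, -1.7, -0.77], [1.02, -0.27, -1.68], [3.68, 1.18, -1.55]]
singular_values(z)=[4.73, 2.09, 1.04]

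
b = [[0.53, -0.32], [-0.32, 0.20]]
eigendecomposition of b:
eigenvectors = [[0.85,0.52],[-0.52,0.85]]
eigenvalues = [0.73, 0.0]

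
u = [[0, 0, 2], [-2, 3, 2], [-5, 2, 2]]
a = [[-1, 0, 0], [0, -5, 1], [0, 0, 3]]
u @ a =[[0, 0, 6], [2, -15, 9], [5, -10, 8]]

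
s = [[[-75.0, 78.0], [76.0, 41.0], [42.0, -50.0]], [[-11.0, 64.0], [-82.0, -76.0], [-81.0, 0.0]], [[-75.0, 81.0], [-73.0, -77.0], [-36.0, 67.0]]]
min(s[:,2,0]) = -81.0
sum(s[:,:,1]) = 128.0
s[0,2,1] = -50.0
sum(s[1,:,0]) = -174.0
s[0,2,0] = 42.0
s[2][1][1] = -77.0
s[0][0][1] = 78.0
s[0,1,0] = 76.0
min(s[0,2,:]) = -50.0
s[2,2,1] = 67.0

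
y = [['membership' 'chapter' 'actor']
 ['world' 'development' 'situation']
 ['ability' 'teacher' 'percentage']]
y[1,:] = ['world', 'development', 'situation']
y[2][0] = 'ability'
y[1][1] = 'development'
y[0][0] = 'membership'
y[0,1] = 'chapter'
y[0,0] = 'membership'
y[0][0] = 'membership'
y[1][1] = 'development'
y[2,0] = 'ability'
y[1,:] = ['world', 'development', 'situation']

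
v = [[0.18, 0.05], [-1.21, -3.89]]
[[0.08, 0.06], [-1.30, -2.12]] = v @ [[0.40, 0.21],  [0.21, 0.48]]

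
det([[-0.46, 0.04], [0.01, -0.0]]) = -0.000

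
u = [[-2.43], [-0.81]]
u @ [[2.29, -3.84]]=[[-5.56, 9.33], [-1.85, 3.11]]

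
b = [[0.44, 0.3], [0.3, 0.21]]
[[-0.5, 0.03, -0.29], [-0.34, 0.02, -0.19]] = b @ [[-1.28, -0.61, -1.00], [0.21, 0.98, 0.51]]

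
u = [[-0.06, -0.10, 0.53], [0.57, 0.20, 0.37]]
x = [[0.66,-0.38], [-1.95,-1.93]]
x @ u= [[-0.26, -0.14, 0.21], [-0.98, -0.19, -1.75]]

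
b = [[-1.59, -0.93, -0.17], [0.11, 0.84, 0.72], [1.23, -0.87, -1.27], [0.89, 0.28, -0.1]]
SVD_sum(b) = [[-1.31, -0.00, 0.53], [-0.16, -0.00, 0.06], [1.50, 0.00, -0.61], [0.8, 0.0, -0.32]] + [[-0.29,-0.92,-0.71], [0.26,0.85,0.65], [-0.27,-0.87,-0.67], [0.09,0.28,0.22]] + [[0.00, -0.01, 0.01],[0.0, -0.01, 0.01],[0.0, -0.00, 0.00],[0.0, -0.01, 0.01]]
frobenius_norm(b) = 3.07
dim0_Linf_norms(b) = [1.59, 0.93, 1.27]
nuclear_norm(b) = 4.35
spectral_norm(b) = 2.32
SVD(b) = [[-0.61, 0.59, -0.52], [-0.07, -0.55, -0.65], [0.70, 0.56, -0.25], [0.37, -0.18, -0.51]] @ diag([2.318189282731047, 2.01168977575829, 0.01739814761617787]) @ [[0.93, 0.0, -0.38], [-0.24, -0.77, -0.59], [-0.29, 0.64, -0.71]]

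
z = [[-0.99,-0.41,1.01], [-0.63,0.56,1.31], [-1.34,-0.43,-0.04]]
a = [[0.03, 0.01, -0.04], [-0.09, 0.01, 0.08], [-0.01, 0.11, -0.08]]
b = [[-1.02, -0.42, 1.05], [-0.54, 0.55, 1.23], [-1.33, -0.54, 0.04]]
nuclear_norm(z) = 3.90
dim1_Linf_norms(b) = [1.05, 1.23, 1.33]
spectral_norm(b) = 2.17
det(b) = 1.05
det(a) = 0.00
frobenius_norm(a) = 0.19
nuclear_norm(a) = 0.27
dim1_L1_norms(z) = [2.41, 2.5, 1.81]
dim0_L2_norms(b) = [1.76, 0.88, 1.62]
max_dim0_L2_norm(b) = 1.76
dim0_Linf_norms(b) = [1.33, 0.55, 1.23]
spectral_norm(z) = 2.18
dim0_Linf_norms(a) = [0.09, 0.11, 0.08]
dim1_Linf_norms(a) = [0.04, 0.09, 0.11]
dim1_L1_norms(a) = [0.08, 0.18, 0.2]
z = a + b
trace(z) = -0.47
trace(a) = -0.04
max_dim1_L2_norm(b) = 1.52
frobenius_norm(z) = 2.56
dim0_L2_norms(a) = [0.1, 0.11, 0.12]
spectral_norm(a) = 0.15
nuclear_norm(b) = 3.83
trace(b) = -0.43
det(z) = 1.23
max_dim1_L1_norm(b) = 2.49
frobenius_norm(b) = 2.55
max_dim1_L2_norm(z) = 1.56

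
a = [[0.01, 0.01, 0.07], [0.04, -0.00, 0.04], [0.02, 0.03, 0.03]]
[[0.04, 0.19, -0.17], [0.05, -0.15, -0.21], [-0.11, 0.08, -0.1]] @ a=[[0.0,-0.00,0.01],[-0.01,-0.01,-0.01],[0.0,-0.0,-0.01]]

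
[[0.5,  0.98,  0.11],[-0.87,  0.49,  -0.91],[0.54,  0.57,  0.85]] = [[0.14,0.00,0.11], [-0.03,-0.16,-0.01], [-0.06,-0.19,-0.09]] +[[0.36,0.98,0.00], [-0.84,0.65,-0.90], [0.6,0.76,0.94]]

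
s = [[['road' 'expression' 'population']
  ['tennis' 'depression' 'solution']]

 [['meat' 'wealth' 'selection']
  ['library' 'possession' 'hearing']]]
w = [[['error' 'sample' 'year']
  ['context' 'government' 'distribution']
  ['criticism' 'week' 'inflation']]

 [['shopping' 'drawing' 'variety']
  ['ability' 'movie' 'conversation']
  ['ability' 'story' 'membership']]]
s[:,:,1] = [['expression', 'depression'], ['wealth', 'possession']]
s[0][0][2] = 'population'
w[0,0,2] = 'year'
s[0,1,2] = 'solution'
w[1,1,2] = 'conversation'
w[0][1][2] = 'distribution'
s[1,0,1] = 'wealth'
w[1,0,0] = 'shopping'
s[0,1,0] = 'tennis'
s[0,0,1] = 'expression'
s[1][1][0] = 'library'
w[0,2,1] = 'week'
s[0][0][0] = 'road'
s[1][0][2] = 'selection'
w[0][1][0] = 'context'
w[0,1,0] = 'context'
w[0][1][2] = 'distribution'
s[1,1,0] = 'library'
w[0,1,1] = 'government'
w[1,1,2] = 'conversation'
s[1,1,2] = 'hearing'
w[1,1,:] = ['ability', 'movie', 'conversation']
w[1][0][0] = 'shopping'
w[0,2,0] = 'criticism'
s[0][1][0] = 'tennis'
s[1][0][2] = 'selection'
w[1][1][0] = 'ability'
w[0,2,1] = 'week'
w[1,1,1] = 'movie'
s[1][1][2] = 'hearing'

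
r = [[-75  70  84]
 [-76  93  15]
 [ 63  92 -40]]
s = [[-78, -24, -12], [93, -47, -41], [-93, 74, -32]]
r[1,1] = 93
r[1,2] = 15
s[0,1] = -24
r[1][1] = 93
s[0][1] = -24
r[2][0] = 63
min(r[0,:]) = -75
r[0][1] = 70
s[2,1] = 74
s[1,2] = -41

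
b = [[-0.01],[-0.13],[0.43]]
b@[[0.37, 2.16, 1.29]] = [[-0.00, -0.02, -0.01], [-0.05, -0.28, -0.17], [0.16, 0.93, 0.55]]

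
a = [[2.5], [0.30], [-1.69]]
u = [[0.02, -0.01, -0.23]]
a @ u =[[0.05, -0.02, -0.58],[0.01, -0.0, -0.07],[-0.03, 0.02, 0.39]]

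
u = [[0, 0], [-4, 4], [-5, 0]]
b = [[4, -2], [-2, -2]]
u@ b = [[0, 0], [-24, 0], [-20, 10]]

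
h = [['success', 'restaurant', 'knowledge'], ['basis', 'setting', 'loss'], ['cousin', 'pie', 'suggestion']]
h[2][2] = 'suggestion'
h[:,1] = ['restaurant', 'setting', 'pie']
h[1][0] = 'basis'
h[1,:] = ['basis', 'setting', 'loss']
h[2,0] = 'cousin'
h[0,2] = 'knowledge'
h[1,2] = 'loss'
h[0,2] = 'knowledge'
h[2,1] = 'pie'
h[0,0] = 'success'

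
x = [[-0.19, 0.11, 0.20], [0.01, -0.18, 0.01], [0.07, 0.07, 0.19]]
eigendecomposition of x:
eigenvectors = [[-0.44, -0.98, -0.75], [-0.03, 0.15, -0.6], [-0.9, 0.14, 0.26]]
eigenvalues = [0.23, -0.24, -0.17]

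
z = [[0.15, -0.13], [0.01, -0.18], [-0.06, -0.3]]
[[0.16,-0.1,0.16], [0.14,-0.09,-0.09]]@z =[[0.01, -0.05], [0.03, 0.02]]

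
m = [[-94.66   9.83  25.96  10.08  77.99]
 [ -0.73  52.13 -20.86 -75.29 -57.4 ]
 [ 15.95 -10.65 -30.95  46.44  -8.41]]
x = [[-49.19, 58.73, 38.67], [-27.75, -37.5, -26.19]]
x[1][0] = -27.75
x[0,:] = [-49.19, 58.73, 38.67]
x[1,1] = -37.5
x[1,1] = -37.5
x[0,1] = 58.73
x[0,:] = [-49.19, 58.73, 38.67]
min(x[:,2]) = -26.19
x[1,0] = -27.75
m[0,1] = 9.83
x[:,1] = [58.73, -37.5]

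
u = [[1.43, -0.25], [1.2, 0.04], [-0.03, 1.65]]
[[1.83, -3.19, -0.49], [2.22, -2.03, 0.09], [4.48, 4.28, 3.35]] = u @ [[1.76, -1.78, 0.01],[2.75, 2.56, 2.03]]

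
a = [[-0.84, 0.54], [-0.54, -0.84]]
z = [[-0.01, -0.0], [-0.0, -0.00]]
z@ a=[[0.01, -0.01], [0.0, 0.00]]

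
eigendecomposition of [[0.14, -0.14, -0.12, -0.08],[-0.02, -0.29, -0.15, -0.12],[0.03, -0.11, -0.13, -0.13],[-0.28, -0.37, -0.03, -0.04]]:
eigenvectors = [[(0.27+0j), (0.45+0j), (0.14-0.04j), 0.14+0.04j], [0.61+0.00j, (0.07+0j), (-0.04+0.09j), (-0.04-0.09j)], [(0.37+0j), (0.38+0j), 0.65-0.18j, 0.65+0.18j], [(0.65+0j), (-0.81+0j), -0.71+0.00j, (-0.71-0j)]]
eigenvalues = [(-0.52+0j), (0.16+0j), (0.02+0.02j), (0.02-0.02j)]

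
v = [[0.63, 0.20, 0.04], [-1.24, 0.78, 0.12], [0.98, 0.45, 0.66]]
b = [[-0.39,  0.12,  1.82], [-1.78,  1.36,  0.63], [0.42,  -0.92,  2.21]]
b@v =[[1.39, 0.83, 1.2], [-2.19, 0.99, 0.51], [3.57, 0.36, 1.36]]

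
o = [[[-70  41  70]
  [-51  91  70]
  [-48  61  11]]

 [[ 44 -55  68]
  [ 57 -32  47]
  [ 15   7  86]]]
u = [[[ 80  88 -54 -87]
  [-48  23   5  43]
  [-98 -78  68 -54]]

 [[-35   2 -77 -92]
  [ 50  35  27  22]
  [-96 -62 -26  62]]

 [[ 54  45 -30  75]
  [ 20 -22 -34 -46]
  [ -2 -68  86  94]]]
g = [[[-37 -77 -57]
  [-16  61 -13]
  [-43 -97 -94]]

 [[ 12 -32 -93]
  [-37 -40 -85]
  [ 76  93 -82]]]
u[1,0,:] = [-35, 2, -77, -92]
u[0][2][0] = -98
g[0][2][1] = -97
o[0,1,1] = 91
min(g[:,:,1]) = -97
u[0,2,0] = -98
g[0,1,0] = -16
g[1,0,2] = -93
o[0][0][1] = 41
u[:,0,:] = [[80, 88, -54, -87], [-35, 2, -77, -92], [54, 45, -30, 75]]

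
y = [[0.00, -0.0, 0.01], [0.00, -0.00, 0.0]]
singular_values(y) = [0.01, -0.0]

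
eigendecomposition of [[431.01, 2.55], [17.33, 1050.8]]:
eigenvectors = [[-1.00, -0.0], [0.03, -1.00]]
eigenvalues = [430.94, 1050.87]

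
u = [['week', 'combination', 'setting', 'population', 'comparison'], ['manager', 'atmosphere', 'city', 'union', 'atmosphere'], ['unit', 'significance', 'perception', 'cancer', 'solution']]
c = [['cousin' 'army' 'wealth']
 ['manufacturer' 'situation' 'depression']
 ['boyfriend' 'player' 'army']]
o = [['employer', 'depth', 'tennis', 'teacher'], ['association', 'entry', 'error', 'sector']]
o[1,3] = 'sector'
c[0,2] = 'wealth'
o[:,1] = ['depth', 'entry']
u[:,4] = ['comparison', 'atmosphere', 'solution']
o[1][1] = 'entry'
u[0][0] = 'week'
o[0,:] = ['employer', 'depth', 'tennis', 'teacher']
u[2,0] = 'unit'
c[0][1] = 'army'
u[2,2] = 'perception'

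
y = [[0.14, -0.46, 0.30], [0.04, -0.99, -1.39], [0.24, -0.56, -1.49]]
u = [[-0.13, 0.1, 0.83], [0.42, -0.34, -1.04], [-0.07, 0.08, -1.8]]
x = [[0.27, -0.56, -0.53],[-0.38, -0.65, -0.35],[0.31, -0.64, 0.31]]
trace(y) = -2.34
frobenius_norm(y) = 2.41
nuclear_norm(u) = 2.78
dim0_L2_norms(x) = [0.56, 1.07, 0.71]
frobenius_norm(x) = 1.40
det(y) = 0.29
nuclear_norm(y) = 3.15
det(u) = 0.00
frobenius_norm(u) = 2.31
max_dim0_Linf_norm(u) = 1.8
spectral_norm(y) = 2.32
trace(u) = -2.27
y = x + u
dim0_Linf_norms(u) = [0.42, 0.34, 1.8]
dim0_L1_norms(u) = [0.62, 0.52, 3.67]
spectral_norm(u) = 2.25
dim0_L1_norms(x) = [0.96, 1.85, 1.19]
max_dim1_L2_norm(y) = 1.71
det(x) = -0.36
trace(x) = -0.07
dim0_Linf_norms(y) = [0.24, 0.99, 1.49]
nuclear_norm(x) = 2.27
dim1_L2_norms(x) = [0.82, 0.83, 0.78]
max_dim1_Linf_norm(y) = 1.49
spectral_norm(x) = 1.13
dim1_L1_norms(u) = [1.06, 1.8, 1.95]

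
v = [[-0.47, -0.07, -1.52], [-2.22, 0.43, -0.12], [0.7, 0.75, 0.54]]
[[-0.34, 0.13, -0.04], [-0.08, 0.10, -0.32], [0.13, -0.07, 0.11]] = v @ [[0.02,-0.04,0.15], [-0.01,0.00,0.02], [0.22,-0.07,-0.02]]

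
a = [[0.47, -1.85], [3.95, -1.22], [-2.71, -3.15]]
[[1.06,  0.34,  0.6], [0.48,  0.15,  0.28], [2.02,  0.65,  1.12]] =a @ [[-0.06, -0.02, -0.03], [-0.59, -0.19, -0.33]]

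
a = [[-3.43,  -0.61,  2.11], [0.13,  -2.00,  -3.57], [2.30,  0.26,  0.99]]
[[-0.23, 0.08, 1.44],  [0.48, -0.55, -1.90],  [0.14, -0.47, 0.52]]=a @ [[0.09, -0.20, -0.02], [-0.20, 0.51, -0.14], [-0.02, -0.14, 0.61]]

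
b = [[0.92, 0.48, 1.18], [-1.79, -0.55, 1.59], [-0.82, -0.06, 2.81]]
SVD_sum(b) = [[-0.27, -0.05, 0.58],[-0.94, -0.18, 2.02],[-1.21, -0.23, 2.61]] + [[1.19, 0.53, 0.6], [-0.85, -0.38, -0.43], [0.39, 0.17, 0.2]] + [[-0.0, 0.00, -0.00], [-0.00, 0.00, -0.0], [0.0, -0.00, 0.00]]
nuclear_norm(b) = 5.54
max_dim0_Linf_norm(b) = 2.81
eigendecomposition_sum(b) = [[-3.33, -0.79, 5.72], [0.50, 0.12, -0.86], [-2.98, -0.71, 5.11]] + [[4.26, 1.28, -4.55], [-2.32, -0.70, 2.48], [2.16, 0.65, -2.31]] + [[-0.01, -0.01, 0.01], [0.03, 0.03, -0.03], [-0.0, -0.0, 0.0]]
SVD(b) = [[0.17, -0.79, -0.59], [0.60, 0.56, -0.57], [0.78, -0.26, 0.57]] @ diag([3.707790673094697, 1.8243453279986706, 0.007242148949133053]) @ [[-0.42, -0.08, 0.9],[-0.83, -0.37, -0.42],[0.37, -0.93, 0.09]]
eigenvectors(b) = [[-0.74, -0.8, 0.37], [0.11, 0.44, -0.92], [-0.66, -0.41, 0.09]]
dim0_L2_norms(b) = [2.17, 0.73, 3.44]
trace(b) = 3.18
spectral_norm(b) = 3.71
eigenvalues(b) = [1.9, 1.26, 0.02]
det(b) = 0.05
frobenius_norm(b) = 4.13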